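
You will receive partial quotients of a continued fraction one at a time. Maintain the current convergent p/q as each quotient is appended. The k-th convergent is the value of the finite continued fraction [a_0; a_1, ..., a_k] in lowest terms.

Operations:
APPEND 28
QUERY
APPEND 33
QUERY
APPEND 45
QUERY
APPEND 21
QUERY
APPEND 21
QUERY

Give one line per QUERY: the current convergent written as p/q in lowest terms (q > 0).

APPEND 28: p_0 = 28·1 + 0 = 28, q_0 = 28·0 + 1 = 1 → 28/1
APPEND 33: p_1 = 33·28 + 1 = 925, q_1 = 33·1 + 0 = 33 → 925/33
APPEND 45: p_2 = 45·925 + 28 = 41653, q_2 = 45·33 + 1 = 1486 → 41653/1486
APPEND 21: p_3 = 21·41653 + 925 = 875638, q_3 = 21·1486 + 33 = 31239 → 875638/31239
APPEND 21: p_4 = 21·875638 + 41653 = 18430051, q_4 = 21·31239 + 1486 = 657505 → 18430051/657505

28/1
925/33
41653/1486
875638/31239
18430051/657505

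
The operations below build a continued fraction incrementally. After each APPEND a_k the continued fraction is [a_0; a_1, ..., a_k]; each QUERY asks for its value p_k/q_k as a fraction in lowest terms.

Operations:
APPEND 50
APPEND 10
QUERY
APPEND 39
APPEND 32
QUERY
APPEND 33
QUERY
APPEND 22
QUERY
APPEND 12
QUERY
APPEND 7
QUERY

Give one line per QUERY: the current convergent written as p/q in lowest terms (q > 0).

501/10
627349/12522
20722106/413617
456513681/9112096
5498886278/109758769
38948717627/777423479

APPEND 50: p_0 = 50·1 + 0 = 50, q_0 = 50·0 + 1 = 1 → 50/1
APPEND 10: p_1 = 10·50 + 1 = 501, q_1 = 10·1 + 0 = 10 → 501/10
APPEND 39: p_2 = 39·501 + 50 = 19589, q_2 = 39·10 + 1 = 391 → 19589/391
APPEND 32: p_3 = 32·19589 + 501 = 627349, q_3 = 32·391 + 10 = 12522 → 627349/12522
APPEND 33: p_4 = 33·627349 + 19589 = 20722106, q_4 = 33·12522 + 391 = 413617 → 20722106/413617
APPEND 22: p_5 = 22·20722106 + 627349 = 456513681, q_5 = 22·413617 + 12522 = 9112096 → 456513681/9112096
APPEND 12: p_6 = 12·456513681 + 20722106 = 5498886278, q_6 = 12·9112096 + 413617 = 109758769 → 5498886278/109758769
APPEND 7: p_7 = 7·5498886278 + 456513681 = 38948717627, q_7 = 7·109758769 + 9112096 = 777423479 → 38948717627/777423479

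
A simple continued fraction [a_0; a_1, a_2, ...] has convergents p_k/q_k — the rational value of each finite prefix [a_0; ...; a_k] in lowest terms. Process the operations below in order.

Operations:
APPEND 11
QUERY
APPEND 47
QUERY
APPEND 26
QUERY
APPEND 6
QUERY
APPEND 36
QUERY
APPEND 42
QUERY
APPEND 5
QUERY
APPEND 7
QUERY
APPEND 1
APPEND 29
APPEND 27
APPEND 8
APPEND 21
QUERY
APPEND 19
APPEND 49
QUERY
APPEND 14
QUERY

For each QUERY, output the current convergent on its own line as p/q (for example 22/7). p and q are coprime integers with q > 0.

11/1
518/47
13479/1223
81392/7385
2943591/267083
123712214/11224871
621504661/56391438
4474244841/405964937
698779675814854/63402888565583
652883540067831279/59238560836723352
9153679454018862731/830547507998783209

APPEND 11: p_0 = 11·1 + 0 = 11, q_0 = 11·0 + 1 = 1 → 11/1
APPEND 47: p_1 = 47·11 + 1 = 518, q_1 = 47·1 + 0 = 47 → 518/47
APPEND 26: p_2 = 26·518 + 11 = 13479, q_2 = 26·47 + 1 = 1223 → 13479/1223
APPEND 6: p_3 = 6·13479 + 518 = 81392, q_3 = 6·1223 + 47 = 7385 → 81392/7385
APPEND 36: p_4 = 36·81392 + 13479 = 2943591, q_4 = 36·7385 + 1223 = 267083 → 2943591/267083
APPEND 42: p_5 = 42·2943591 + 81392 = 123712214, q_5 = 42·267083 + 7385 = 11224871 → 123712214/11224871
APPEND 5: p_6 = 5·123712214 + 2943591 = 621504661, q_6 = 5·11224871 + 267083 = 56391438 → 621504661/56391438
APPEND 7: p_7 = 7·621504661 + 123712214 = 4474244841, q_7 = 7·56391438 + 11224871 = 405964937 → 4474244841/405964937
APPEND 1: p_8 = 1·4474244841 + 621504661 = 5095749502, q_8 = 1·405964937 + 56391438 = 462356375 → 5095749502/462356375
APPEND 29: p_9 = 29·5095749502 + 4474244841 = 152250980399, q_9 = 29·462356375 + 405964937 = 13814299812 → 152250980399/13814299812
APPEND 27: p_10 = 27·152250980399 + 5095749502 = 4115872220275, q_10 = 27·13814299812 + 462356375 = 373448451299 → 4115872220275/373448451299
APPEND 8: p_11 = 8·4115872220275 + 152250980399 = 33079228742599, q_11 = 8·373448451299 + 13814299812 = 3001401910204 → 33079228742599/3001401910204
APPEND 21: p_12 = 21·33079228742599 + 4115872220275 = 698779675814854, q_12 = 21·3001401910204 + 373448451299 = 63402888565583 → 698779675814854/63402888565583
APPEND 19: p_13 = 19·698779675814854 + 33079228742599 = 13309893069224825, q_13 = 19·63402888565583 + 3001401910204 = 1207656284656281 → 13309893069224825/1207656284656281
APPEND 49: p_14 = 49·13309893069224825 + 698779675814854 = 652883540067831279, q_14 = 49·1207656284656281 + 63402888565583 = 59238560836723352 → 652883540067831279/59238560836723352
APPEND 14: p_15 = 14·652883540067831279 + 13309893069224825 = 9153679454018862731, q_15 = 14·59238560836723352 + 1207656284656281 = 830547507998783209 → 9153679454018862731/830547507998783209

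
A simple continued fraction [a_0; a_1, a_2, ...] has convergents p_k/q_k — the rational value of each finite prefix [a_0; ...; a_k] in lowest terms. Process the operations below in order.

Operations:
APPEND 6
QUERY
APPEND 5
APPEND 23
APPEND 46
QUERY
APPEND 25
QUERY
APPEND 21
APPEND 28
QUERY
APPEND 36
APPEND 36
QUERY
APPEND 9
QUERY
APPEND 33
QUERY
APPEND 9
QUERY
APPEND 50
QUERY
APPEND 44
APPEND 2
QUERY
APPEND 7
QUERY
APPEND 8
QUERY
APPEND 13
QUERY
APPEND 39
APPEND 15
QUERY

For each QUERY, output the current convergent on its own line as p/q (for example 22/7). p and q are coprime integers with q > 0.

6/1
33105/5341
828344/133641
488821556/78864097
634628977976/102387958681
5729275806129/924333547423
189700730580233/30605395023640
1713035851028226/276372888760183
85841493281991533/13849249833032790
7643318973799302889/1233135980917438676
57281971556853775901/9241595231964273675
465899091428629510097/75165897836631628076
6113970160129037407162/986398267108175438663
3589775000207045363248387/579156872992940281477658

APPEND 6: p_0 = 6·1 + 0 = 6, q_0 = 6·0 + 1 = 1 → 6/1
APPEND 5: p_1 = 5·6 + 1 = 31, q_1 = 5·1 + 0 = 5 → 31/5
APPEND 23: p_2 = 23·31 + 6 = 719, q_2 = 23·5 + 1 = 116 → 719/116
APPEND 46: p_3 = 46·719 + 31 = 33105, q_3 = 46·116 + 5 = 5341 → 33105/5341
APPEND 25: p_4 = 25·33105 + 719 = 828344, q_4 = 25·5341 + 116 = 133641 → 828344/133641
APPEND 21: p_5 = 21·828344 + 33105 = 17428329, q_5 = 21·133641 + 5341 = 2811802 → 17428329/2811802
APPEND 28: p_6 = 28·17428329 + 828344 = 488821556, q_6 = 28·2811802 + 133641 = 78864097 → 488821556/78864097
APPEND 36: p_7 = 36·488821556 + 17428329 = 17615004345, q_7 = 36·78864097 + 2811802 = 2841919294 → 17615004345/2841919294
APPEND 36: p_8 = 36·17615004345 + 488821556 = 634628977976, q_8 = 36·2841919294 + 78864097 = 102387958681 → 634628977976/102387958681
APPEND 9: p_9 = 9·634628977976 + 17615004345 = 5729275806129, q_9 = 9·102387958681 + 2841919294 = 924333547423 → 5729275806129/924333547423
APPEND 33: p_10 = 33·5729275806129 + 634628977976 = 189700730580233, q_10 = 33·924333547423 + 102387958681 = 30605395023640 → 189700730580233/30605395023640
APPEND 9: p_11 = 9·189700730580233 + 5729275806129 = 1713035851028226, q_11 = 9·30605395023640 + 924333547423 = 276372888760183 → 1713035851028226/276372888760183
APPEND 50: p_12 = 50·1713035851028226 + 189700730580233 = 85841493281991533, q_12 = 50·276372888760183 + 30605395023640 = 13849249833032790 → 85841493281991533/13849249833032790
APPEND 44: p_13 = 44·85841493281991533 + 1713035851028226 = 3778738740258655678, q_13 = 44·13849249833032790 + 276372888760183 = 609643365542202943 → 3778738740258655678/609643365542202943
APPEND 2: p_14 = 2·3778738740258655678 + 85841493281991533 = 7643318973799302889, q_14 = 2·609643365542202943 + 13849249833032790 = 1233135980917438676 → 7643318973799302889/1233135980917438676
APPEND 7: p_15 = 7·7643318973799302889 + 3778738740258655678 = 57281971556853775901, q_15 = 7·1233135980917438676 + 609643365542202943 = 9241595231964273675 → 57281971556853775901/9241595231964273675
APPEND 8: p_16 = 8·57281971556853775901 + 7643318973799302889 = 465899091428629510097, q_16 = 8·9241595231964273675 + 1233135980917438676 = 75165897836631628076 → 465899091428629510097/75165897836631628076
APPEND 13: p_17 = 13·465899091428629510097 + 57281971556853775901 = 6113970160129037407162, q_17 = 13·75165897836631628076 + 9241595231964273675 = 986398267108175438663 → 6113970160129037407162/986398267108175438663
APPEND 39: p_18 = 39·6113970160129037407162 + 465899091428629510097 = 238910735336461088389415, q_18 = 39·986398267108175438663 + 75165897836631628076 = 38544698315055473735933 → 238910735336461088389415/38544698315055473735933
APPEND 15: p_19 = 15·238910735336461088389415 + 6113970160129037407162 = 3589775000207045363248387, q_19 = 15·38544698315055473735933 + 986398267108175438663 = 579156872992940281477658 → 3589775000207045363248387/579156872992940281477658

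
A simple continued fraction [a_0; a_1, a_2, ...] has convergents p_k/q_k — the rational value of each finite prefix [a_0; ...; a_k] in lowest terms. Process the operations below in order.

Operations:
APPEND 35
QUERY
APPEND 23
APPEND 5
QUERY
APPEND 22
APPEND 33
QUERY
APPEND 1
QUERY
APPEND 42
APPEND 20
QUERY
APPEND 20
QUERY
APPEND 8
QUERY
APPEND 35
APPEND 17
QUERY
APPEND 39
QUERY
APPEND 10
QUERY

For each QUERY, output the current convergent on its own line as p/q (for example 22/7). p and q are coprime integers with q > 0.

35/1
4065/116
2981853/85091
3072089/87666
2643263909/75428926
52997287771/1512345583
426621566077/12174193590
255167407273999/7281529254551
9966513635786427/284407250048722
99920303765138269/2851354029741771

APPEND 35: p_0 = 35·1 + 0 = 35, q_0 = 35·0 + 1 = 1 → 35/1
APPEND 23: p_1 = 23·35 + 1 = 806, q_1 = 23·1 + 0 = 23 → 806/23
APPEND 5: p_2 = 5·806 + 35 = 4065, q_2 = 5·23 + 1 = 116 → 4065/116
APPEND 22: p_3 = 22·4065 + 806 = 90236, q_3 = 22·116 + 23 = 2575 → 90236/2575
APPEND 33: p_4 = 33·90236 + 4065 = 2981853, q_4 = 33·2575 + 116 = 85091 → 2981853/85091
APPEND 1: p_5 = 1·2981853 + 90236 = 3072089, q_5 = 1·85091 + 2575 = 87666 → 3072089/87666
APPEND 42: p_6 = 42·3072089 + 2981853 = 132009591, q_6 = 42·87666 + 85091 = 3767063 → 132009591/3767063
APPEND 20: p_7 = 20·132009591 + 3072089 = 2643263909, q_7 = 20·3767063 + 87666 = 75428926 → 2643263909/75428926
APPEND 20: p_8 = 20·2643263909 + 132009591 = 52997287771, q_8 = 20·75428926 + 3767063 = 1512345583 → 52997287771/1512345583
APPEND 8: p_9 = 8·52997287771 + 2643263909 = 426621566077, q_9 = 8·1512345583 + 75428926 = 12174193590 → 426621566077/12174193590
APPEND 35: p_10 = 35·426621566077 + 52997287771 = 14984752100466, q_10 = 35·12174193590 + 1512345583 = 427609121233 → 14984752100466/427609121233
APPEND 17: p_11 = 17·14984752100466 + 426621566077 = 255167407273999, q_11 = 17·427609121233 + 12174193590 = 7281529254551 → 255167407273999/7281529254551
APPEND 39: p_12 = 39·255167407273999 + 14984752100466 = 9966513635786427, q_12 = 39·7281529254551 + 427609121233 = 284407250048722 → 9966513635786427/284407250048722
APPEND 10: p_13 = 10·9966513635786427 + 255167407273999 = 99920303765138269, q_13 = 10·284407250048722 + 7281529254551 = 2851354029741771 → 99920303765138269/2851354029741771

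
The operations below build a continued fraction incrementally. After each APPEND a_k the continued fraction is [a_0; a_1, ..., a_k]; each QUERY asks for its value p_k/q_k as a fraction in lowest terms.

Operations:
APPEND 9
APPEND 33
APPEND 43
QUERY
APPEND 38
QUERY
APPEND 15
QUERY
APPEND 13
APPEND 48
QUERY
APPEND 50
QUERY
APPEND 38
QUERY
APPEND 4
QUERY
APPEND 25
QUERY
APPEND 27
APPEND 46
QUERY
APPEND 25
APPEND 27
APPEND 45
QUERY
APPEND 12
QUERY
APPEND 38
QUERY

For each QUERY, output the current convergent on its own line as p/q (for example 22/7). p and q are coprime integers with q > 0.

12823/1420
487572/53993
7326403/811315
4602405331/509663539
230215997361/25493778038
8752810305049/969273228983
35241457217557/3902586693970
889789240743974/98533940578233
1107629133276767304/122657207126666239
33751025376575263273960/3737538482853838059731
405761711420874101216109/44933450002876205363383
15452696059369791109486102/1711208638592149641868285

APPEND 9: p_0 = 9·1 + 0 = 9, q_0 = 9·0 + 1 = 1 → 9/1
APPEND 33: p_1 = 33·9 + 1 = 298, q_1 = 33·1 + 0 = 33 → 298/33
APPEND 43: p_2 = 43·298 + 9 = 12823, q_2 = 43·33 + 1 = 1420 → 12823/1420
APPEND 38: p_3 = 38·12823 + 298 = 487572, q_3 = 38·1420 + 33 = 53993 → 487572/53993
APPEND 15: p_4 = 15·487572 + 12823 = 7326403, q_4 = 15·53993 + 1420 = 811315 → 7326403/811315
APPEND 13: p_5 = 13·7326403 + 487572 = 95730811, q_5 = 13·811315 + 53993 = 10601088 → 95730811/10601088
APPEND 48: p_6 = 48·95730811 + 7326403 = 4602405331, q_6 = 48·10601088 + 811315 = 509663539 → 4602405331/509663539
APPEND 50: p_7 = 50·4602405331 + 95730811 = 230215997361, q_7 = 50·509663539 + 10601088 = 25493778038 → 230215997361/25493778038
APPEND 38: p_8 = 38·230215997361 + 4602405331 = 8752810305049, q_8 = 38·25493778038 + 509663539 = 969273228983 → 8752810305049/969273228983
APPEND 4: p_9 = 4·8752810305049 + 230215997361 = 35241457217557, q_9 = 4·969273228983 + 25493778038 = 3902586693970 → 35241457217557/3902586693970
APPEND 25: p_10 = 25·35241457217557 + 8752810305049 = 889789240743974, q_10 = 25·3902586693970 + 969273228983 = 98533940578233 → 889789240743974/98533940578233
APPEND 27: p_11 = 27·889789240743974 + 35241457217557 = 24059550957304855, q_11 = 27·98533940578233 + 3902586693970 = 2664318982306261 → 24059550957304855/2664318982306261
APPEND 46: p_12 = 46·24059550957304855 + 889789240743974 = 1107629133276767304, q_12 = 46·2664318982306261 + 98533940578233 = 122657207126666239 → 1107629133276767304/122657207126666239
APPEND 25: p_13 = 25·1107629133276767304 + 24059550957304855 = 27714787882876487455, q_13 = 25·122657207126666239 + 2664318982306261 = 3069094497148962236 → 27714787882876487455/3069094497148962236
APPEND 27: p_14 = 27·27714787882876487455 + 1107629133276767304 = 749406901970941928589, q_14 = 27·3069094497148962236 + 122657207126666239 = 82988208630148646611 → 749406901970941928589/82988208630148646611
APPEND 45: p_15 = 45·749406901970941928589 + 27714787882876487455 = 33751025376575263273960, q_15 = 45·82988208630148646611 + 3069094497148962236 = 3737538482853838059731 → 33751025376575263273960/3737538482853838059731
APPEND 12: p_16 = 12·33751025376575263273960 + 749406901970941928589 = 405761711420874101216109, q_16 = 12·3737538482853838059731 + 82988208630148646611 = 44933450002876205363383 → 405761711420874101216109/44933450002876205363383
APPEND 38: p_17 = 38·405761711420874101216109 + 33751025376575263273960 = 15452696059369791109486102, q_17 = 38·44933450002876205363383 + 3737538482853838059731 = 1711208638592149641868285 → 15452696059369791109486102/1711208638592149641868285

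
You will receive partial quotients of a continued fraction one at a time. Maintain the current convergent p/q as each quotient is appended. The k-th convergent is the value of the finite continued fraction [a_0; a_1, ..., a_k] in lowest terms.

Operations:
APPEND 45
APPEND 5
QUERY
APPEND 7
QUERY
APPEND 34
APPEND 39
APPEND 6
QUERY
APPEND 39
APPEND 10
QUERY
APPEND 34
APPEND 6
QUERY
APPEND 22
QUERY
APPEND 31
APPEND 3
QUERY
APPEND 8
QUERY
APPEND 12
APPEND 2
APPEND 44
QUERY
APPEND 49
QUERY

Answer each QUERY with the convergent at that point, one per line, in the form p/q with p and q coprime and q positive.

APPEND 45: p_0 = 45·1 + 0 = 45, q_0 = 45·0 + 1 = 1 → 45/1
APPEND 5: p_1 = 5·45 + 1 = 226, q_1 = 5·1 + 0 = 5 → 226/5
APPEND 7: p_2 = 7·226 + 45 = 1627, q_2 = 7·5 + 1 = 36 → 1627/36
APPEND 34: p_3 = 34·1627 + 226 = 55544, q_3 = 34·36 + 5 = 1229 → 55544/1229
APPEND 39: p_4 = 39·55544 + 1627 = 2167843, q_4 = 39·1229 + 36 = 47967 → 2167843/47967
APPEND 6: p_5 = 6·2167843 + 55544 = 13062602, q_5 = 6·47967 + 1229 = 289031 → 13062602/289031
APPEND 39: p_6 = 39·13062602 + 2167843 = 511609321, q_6 = 39·289031 + 47967 = 11320176 → 511609321/11320176
APPEND 10: p_7 = 10·511609321 + 13062602 = 5129155812, q_7 = 10·11320176 + 289031 = 113490791 → 5129155812/113490791
APPEND 34: p_8 = 34·5129155812 + 511609321 = 174902906929, q_8 = 34·113490791 + 11320176 = 3870007070 → 174902906929/3870007070
APPEND 6: p_9 = 6·174902906929 + 5129155812 = 1054546597386, q_9 = 6·3870007070 + 113490791 = 23333533211 → 1054546597386/23333533211
APPEND 22: p_10 = 22·1054546597386 + 174902906929 = 23374928049421, q_10 = 22·23333533211 + 3870007070 = 517207737712 → 23374928049421/517207737712
APPEND 31: p_11 = 31·23374928049421 + 1054546597386 = 725677316129437, q_11 = 31·517207737712 + 23333533211 = 16056773402283 → 725677316129437/16056773402283
APPEND 3: p_12 = 3·725677316129437 + 23374928049421 = 2200406876437732, q_12 = 3·16056773402283 + 517207737712 = 48687527944561 → 2200406876437732/48687527944561
APPEND 8: p_13 = 8·2200406876437732 + 725677316129437 = 18328932327631293, q_13 = 8·48687527944561 + 16056773402283 = 405556996958771 → 18328932327631293/405556996958771
APPEND 12: p_14 = 12·18328932327631293 + 2200406876437732 = 222147594808013248, q_14 = 12·405556996958771 + 48687527944561 = 4915371491449813 → 222147594808013248/4915371491449813
APPEND 2: p_15 = 2·222147594808013248 + 18328932327631293 = 462624121943657789, q_15 = 2·4915371491449813 + 405556996958771 = 10236299979858397 → 462624121943657789/10236299979858397
APPEND 44: p_16 = 44·462624121943657789 + 222147594808013248 = 20577608960328955964, q_16 = 44·10236299979858397 + 4915371491449813 = 455312570605219281 → 20577608960328955964/455312570605219281
APPEND 49: p_17 = 49·20577608960328955964 + 462624121943657789 = 1008765463178062500025, q_17 = 49·455312570605219281 + 10236299979858397 = 22320552259635603166 → 1008765463178062500025/22320552259635603166

226/5
1627/36
13062602/289031
5129155812/113490791
1054546597386/23333533211
23374928049421/517207737712
2200406876437732/48687527944561
18328932327631293/405556996958771
20577608960328955964/455312570605219281
1008765463178062500025/22320552259635603166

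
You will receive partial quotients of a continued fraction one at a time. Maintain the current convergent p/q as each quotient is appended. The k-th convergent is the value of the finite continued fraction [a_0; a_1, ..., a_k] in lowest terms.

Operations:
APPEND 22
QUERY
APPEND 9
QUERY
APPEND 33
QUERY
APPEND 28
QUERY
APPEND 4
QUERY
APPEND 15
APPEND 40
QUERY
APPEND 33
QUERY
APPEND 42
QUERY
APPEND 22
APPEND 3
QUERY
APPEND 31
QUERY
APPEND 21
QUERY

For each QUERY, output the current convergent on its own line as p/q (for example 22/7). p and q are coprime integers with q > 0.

22/1
199/9
6589/298
184691/8353
745353/33710
455344793/20593830
15037743155/680110393
632040557303/28585230336
42391830568766/1917250763691
1328066677635567/60064328852206
27931792060915673/1263268156660017

APPEND 22: p_0 = 22·1 + 0 = 22, q_0 = 22·0 + 1 = 1 → 22/1
APPEND 9: p_1 = 9·22 + 1 = 199, q_1 = 9·1 + 0 = 9 → 199/9
APPEND 33: p_2 = 33·199 + 22 = 6589, q_2 = 33·9 + 1 = 298 → 6589/298
APPEND 28: p_3 = 28·6589 + 199 = 184691, q_3 = 28·298 + 9 = 8353 → 184691/8353
APPEND 4: p_4 = 4·184691 + 6589 = 745353, q_4 = 4·8353 + 298 = 33710 → 745353/33710
APPEND 15: p_5 = 15·745353 + 184691 = 11364986, q_5 = 15·33710 + 8353 = 514003 → 11364986/514003
APPEND 40: p_6 = 40·11364986 + 745353 = 455344793, q_6 = 40·514003 + 33710 = 20593830 → 455344793/20593830
APPEND 33: p_7 = 33·455344793 + 11364986 = 15037743155, q_7 = 33·20593830 + 514003 = 680110393 → 15037743155/680110393
APPEND 42: p_8 = 42·15037743155 + 455344793 = 632040557303, q_8 = 42·680110393 + 20593830 = 28585230336 → 632040557303/28585230336
APPEND 22: p_9 = 22·632040557303 + 15037743155 = 13919930003821, q_9 = 22·28585230336 + 680110393 = 629555177785 → 13919930003821/629555177785
APPEND 3: p_10 = 3·13919930003821 + 632040557303 = 42391830568766, q_10 = 3·629555177785 + 28585230336 = 1917250763691 → 42391830568766/1917250763691
APPEND 31: p_11 = 31·42391830568766 + 13919930003821 = 1328066677635567, q_11 = 31·1917250763691 + 629555177785 = 60064328852206 → 1328066677635567/60064328852206
APPEND 21: p_12 = 21·1328066677635567 + 42391830568766 = 27931792060915673, q_12 = 21·60064328852206 + 1917250763691 = 1263268156660017 → 27931792060915673/1263268156660017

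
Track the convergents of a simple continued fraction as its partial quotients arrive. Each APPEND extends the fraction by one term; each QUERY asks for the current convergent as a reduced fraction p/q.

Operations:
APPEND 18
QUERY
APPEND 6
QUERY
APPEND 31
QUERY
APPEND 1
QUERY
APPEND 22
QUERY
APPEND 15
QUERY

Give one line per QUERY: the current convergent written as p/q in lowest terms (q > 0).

18/1
109/6
3397/187
3506/193
80529/4433
1211441/66688

APPEND 18: p_0 = 18·1 + 0 = 18, q_0 = 18·0 + 1 = 1 → 18/1
APPEND 6: p_1 = 6·18 + 1 = 109, q_1 = 6·1 + 0 = 6 → 109/6
APPEND 31: p_2 = 31·109 + 18 = 3397, q_2 = 31·6 + 1 = 187 → 3397/187
APPEND 1: p_3 = 1·3397 + 109 = 3506, q_3 = 1·187 + 6 = 193 → 3506/193
APPEND 22: p_4 = 22·3506 + 3397 = 80529, q_4 = 22·193 + 187 = 4433 → 80529/4433
APPEND 15: p_5 = 15·80529 + 3506 = 1211441, q_5 = 15·4433 + 193 = 66688 → 1211441/66688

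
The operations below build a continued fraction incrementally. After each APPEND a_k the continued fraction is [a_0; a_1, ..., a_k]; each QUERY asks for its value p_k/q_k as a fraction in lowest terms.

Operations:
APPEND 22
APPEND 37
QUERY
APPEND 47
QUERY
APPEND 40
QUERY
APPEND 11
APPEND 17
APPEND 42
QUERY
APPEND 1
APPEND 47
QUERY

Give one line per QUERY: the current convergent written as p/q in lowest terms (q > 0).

815/37
38327/1740
1533895/69637
12155911570/551863859
597067874853/27106168024

APPEND 22: p_0 = 22·1 + 0 = 22, q_0 = 22·0 + 1 = 1 → 22/1
APPEND 37: p_1 = 37·22 + 1 = 815, q_1 = 37·1 + 0 = 37 → 815/37
APPEND 47: p_2 = 47·815 + 22 = 38327, q_2 = 47·37 + 1 = 1740 → 38327/1740
APPEND 40: p_3 = 40·38327 + 815 = 1533895, q_3 = 40·1740 + 37 = 69637 → 1533895/69637
APPEND 11: p_4 = 11·1533895 + 38327 = 16911172, q_4 = 11·69637 + 1740 = 767747 → 16911172/767747
APPEND 17: p_5 = 17·16911172 + 1533895 = 289023819, q_5 = 17·767747 + 69637 = 13121336 → 289023819/13121336
APPEND 42: p_6 = 42·289023819 + 16911172 = 12155911570, q_6 = 42·13121336 + 767747 = 551863859 → 12155911570/551863859
APPEND 1: p_7 = 1·12155911570 + 289023819 = 12444935389, q_7 = 1·551863859 + 13121336 = 564985195 → 12444935389/564985195
APPEND 47: p_8 = 47·12444935389 + 12155911570 = 597067874853, q_8 = 47·564985195 + 551863859 = 27106168024 → 597067874853/27106168024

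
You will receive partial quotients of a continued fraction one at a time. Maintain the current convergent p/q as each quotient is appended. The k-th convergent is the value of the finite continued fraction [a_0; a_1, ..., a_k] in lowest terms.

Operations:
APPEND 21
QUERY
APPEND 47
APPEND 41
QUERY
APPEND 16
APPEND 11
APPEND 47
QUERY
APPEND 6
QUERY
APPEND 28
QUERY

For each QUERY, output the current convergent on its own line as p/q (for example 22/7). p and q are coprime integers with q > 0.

21/1
40529/1928
338320999/16094226
2037110495/96907129
57377414859/2729493838

APPEND 21: p_0 = 21·1 + 0 = 21, q_0 = 21·0 + 1 = 1 → 21/1
APPEND 47: p_1 = 47·21 + 1 = 988, q_1 = 47·1 + 0 = 47 → 988/47
APPEND 41: p_2 = 41·988 + 21 = 40529, q_2 = 41·47 + 1 = 1928 → 40529/1928
APPEND 16: p_3 = 16·40529 + 988 = 649452, q_3 = 16·1928 + 47 = 30895 → 649452/30895
APPEND 11: p_4 = 11·649452 + 40529 = 7184501, q_4 = 11·30895 + 1928 = 341773 → 7184501/341773
APPEND 47: p_5 = 47·7184501 + 649452 = 338320999, q_5 = 47·341773 + 30895 = 16094226 → 338320999/16094226
APPEND 6: p_6 = 6·338320999 + 7184501 = 2037110495, q_6 = 6·16094226 + 341773 = 96907129 → 2037110495/96907129
APPEND 28: p_7 = 28·2037110495 + 338320999 = 57377414859, q_7 = 28·96907129 + 16094226 = 2729493838 → 57377414859/2729493838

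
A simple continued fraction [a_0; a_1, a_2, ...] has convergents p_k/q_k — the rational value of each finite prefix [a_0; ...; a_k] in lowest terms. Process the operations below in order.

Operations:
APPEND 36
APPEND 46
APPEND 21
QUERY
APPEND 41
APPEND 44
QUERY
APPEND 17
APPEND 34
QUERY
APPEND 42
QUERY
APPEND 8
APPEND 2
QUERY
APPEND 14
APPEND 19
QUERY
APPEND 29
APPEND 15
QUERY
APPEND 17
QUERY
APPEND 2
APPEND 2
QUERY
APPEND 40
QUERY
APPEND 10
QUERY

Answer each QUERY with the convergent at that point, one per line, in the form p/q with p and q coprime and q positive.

34833/967
62946473/1747459
36494621407/1013128323
1533845618945/42581136062
26148364764879/725905569700
7215451324109066/200308369229461
3151612542805771871/87492014086934281
53787039700463565994/1493183686525729765
275238423587929373712/7640902460802517387
11120262635460907852339/308709957819239089291
111477864778197007897102/3094740480653193410297

APPEND 36: p_0 = 36·1 + 0 = 36, q_0 = 36·0 + 1 = 1 → 36/1
APPEND 46: p_1 = 46·36 + 1 = 1657, q_1 = 46·1 + 0 = 46 → 1657/46
APPEND 21: p_2 = 21·1657 + 36 = 34833, q_2 = 21·46 + 1 = 967 → 34833/967
APPEND 41: p_3 = 41·34833 + 1657 = 1429810, q_3 = 41·967 + 46 = 39693 → 1429810/39693
APPEND 44: p_4 = 44·1429810 + 34833 = 62946473, q_4 = 44·39693 + 967 = 1747459 → 62946473/1747459
APPEND 17: p_5 = 17·62946473 + 1429810 = 1071519851, q_5 = 17·1747459 + 39693 = 29746496 → 1071519851/29746496
APPEND 34: p_6 = 34·1071519851 + 62946473 = 36494621407, q_6 = 34·29746496 + 1747459 = 1013128323 → 36494621407/1013128323
APPEND 42: p_7 = 42·36494621407 + 1071519851 = 1533845618945, q_7 = 42·1013128323 + 29746496 = 42581136062 → 1533845618945/42581136062
APPEND 8: p_8 = 8·1533845618945 + 36494621407 = 12307259572967, q_8 = 8·42581136062 + 1013128323 = 341662216819 → 12307259572967/341662216819
APPEND 2: p_9 = 2·12307259572967 + 1533845618945 = 26148364764879, q_9 = 2·341662216819 + 42581136062 = 725905569700 → 26148364764879/725905569700
APPEND 14: p_10 = 14·26148364764879 + 12307259572967 = 378384366281273, q_10 = 14·725905569700 + 341662216819 = 10504340192619 → 378384366281273/10504340192619
APPEND 19: p_11 = 19·378384366281273 + 26148364764879 = 7215451324109066, q_11 = 19·10504340192619 + 725905569700 = 200308369229461 → 7215451324109066/200308369229461
APPEND 29: p_12 = 29·7215451324109066 + 378384366281273 = 209626472765444187, q_12 = 29·200308369229461 + 10504340192619 = 5819447047846988 → 209626472765444187/5819447047846988
APPEND 15: p_13 = 15·209626472765444187 + 7215451324109066 = 3151612542805771871, q_13 = 15·5819447047846988 + 200308369229461 = 87492014086934281 → 3151612542805771871/87492014086934281
APPEND 17: p_14 = 17·3151612542805771871 + 209626472765444187 = 53787039700463565994, q_14 = 17·87492014086934281 + 5819447047846988 = 1493183686525729765 → 53787039700463565994/1493183686525729765
APPEND 2: p_15 = 2·53787039700463565994 + 3151612542805771871 = 110725691943732903859, q_15 = 2·1493183686525729765 + 87492014086934281 = 3073859387138393811 → 110725691943732903859/3073859387138393811
APPEND 2: p_16 = 2·110725691943732903859 + 53787039700463565994 = 275238423587929373712, q_16 = 2·3073859387138393811 + 1493183686525729765 = 7640902460802517387 → 275238423587929373712/7640902460802517387
APPEND 40: p_17 = 40·275238423587929373712 + 110725691943732903859 = 11120262635460907852339, q_17 = 40·7640902460802517387 + 3073859387138393811 = 308709957819239089291 → 11120262635460907852339/308709957819239089291
APPEND 10: p_18 = 10·11120262635460907852339 + 275238423587929373712 = 111477864778197007897102, q_18 = 10·308709957819239089291 + 7640902460802517387 = 3094740480653193410297 → 111477864778197007897102/3094740480653193410297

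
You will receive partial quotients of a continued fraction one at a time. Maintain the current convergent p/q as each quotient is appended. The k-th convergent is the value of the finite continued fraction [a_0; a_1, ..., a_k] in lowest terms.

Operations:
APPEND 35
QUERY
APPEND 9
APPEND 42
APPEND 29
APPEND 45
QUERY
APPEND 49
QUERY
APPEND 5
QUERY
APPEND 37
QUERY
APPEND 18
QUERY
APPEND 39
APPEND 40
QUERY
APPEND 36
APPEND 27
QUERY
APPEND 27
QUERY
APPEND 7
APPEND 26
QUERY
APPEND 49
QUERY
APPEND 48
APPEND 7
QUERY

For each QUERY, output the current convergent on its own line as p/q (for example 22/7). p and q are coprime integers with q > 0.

APPEND 35: p_0 = 35·1 + 0 = 35, q_0 = 35·0 + 1 = 1 → 35/1
APPEND 9: p_1 = 9·35 + 1 = 316, q_1 = 9·1 + 0 = 9 → 316/9
APPEND 42: p_2 = 42·316 + 35 = 13307, q_2 = 42·9 + 1 = 379 → 13307/379
APPEND 29: p_3 = 29·13307 + 316 = 386219, q_3 = 29·379 + 9 = 11000 → 386219/11000
APPEND 45: p_4 = 45·386219 + 13307 = 17393162, q_4 = 45·11000 + 379 = 495379 → 17393162/495379
APPEND 49: p_5 = 49·17393162 + 386219 = 852651157, q_5 = 49·495379 + 11000 = 24284571 → 852651157/24284571
APPEND 5: p_6 = 5·852651157 + 17393162 = 4280648947, q_6 = 5·24284571 + 495379 = 121918234 → 4280648947/121918234
APPEND 37: p_7 = 37·4280648947 + 852651157 = 159236662196, q_7 = 37·121918234 + 24284571 = 4535259229 → 159236662196/4535259229
APPEND 18: p_8 = 18·159236662196 + 4280648947 = 2870540568475, q_8 = 18·4535259229 + 121918234 = 81756584356 → 2870540568475/81756584356
APPEND 39: p_9 = 39·2870540568475 + 159236662196 = 112110318832721, q_9 = 39·81756584356 + 4535259229 = 3193042049113 → 112110318832721/3193042049113
APPEND 40: p_10 = 40·112110318832721 + 2870540568475 = 4487283293877315, q_10 = 40·3193042049113 + 81756584356 = 127803438548876 → 4487283293877315/127803438548876
APPEND 36: p_11 = 36·4487283293877315 + 112110318832721 = 161654308898416061, q_11 = 36·127803438548876 + 3193042049113 = 4604116829808649 → 161654308898416061/4604116829808649
APPEND 27: p_12 = 27·161654308898416061 + 4487283293877315 = 4369153623551110962, q_12 = 27·4604116829808649 + 127803438548876 = 124438957843382399 → 4369153623551110962/124438957843382399
APPEND 27: p_13 = 27·4369153623551110962 + 161654308898416061 = 118128802144778412035, q_13 = 27·124438957843382399 + 4604116829808649 = 3364455978601133422 → 118128802144778412035/3364455978601133422
APPEND 7: p_14 = 7·118128802144778412035 + 4369153623551110962 = 831270768636999995207, q_14 = 7·3364455978601133422 + 124438957843382399 = 23675630808051316353 → 831270768636999995207/23675630808051316353
APPEND 26: p_15 = 26·831270768636999995207 + 118128802144778412035 = 21731168786706778287417, q_15 = 26·23675630808051316353 + 3364455978601133422 = 618930856987935358600 → 21731168786706778287417/618930856987935358600
APPEND 49: p_16 = 49·21731168786706778287417 + 831270768636999995207 = 1065658541317269136078640, q_16 = 49·618930856987935358600 + 23675630808051316353 = 30351287623216883887753 → 1065658541317269136078640/30351287623216883887753
APPEND 48: p_17 = 48·1065658541317269136078640 + 21731168786706778287417 = 51173341152015625310062137, q_17 = 48·30351287623216883887753 + 618930856987935358600 = 1457480736771398361970744 → 51173341152015625310062137/1457480736771398361970744
APPEND 7: p_18 = 7·51173341152015625310062137 + 1065658541317269136078640 = 359279046605426646306513599, q_18 = 7·1457480736771398361970744 + 30351287623216883887753 = 10232716445023005417682961 → 359279046605426646306513599/10232716445023005417682961

35/1
17393162/495379
852651157/24284571
4280648947/121918234
159236662196/4535259229
2870540568475/81756584356
4487283293877315/127803438548876
4369153623551110962/124438957843382399
118128802144778412035/3364455978601133422
21731168786706778287417/618930856987935358600
1065658541317269136078640/30351287623216883887753
359279046605426646306513599/10232716445023005417682961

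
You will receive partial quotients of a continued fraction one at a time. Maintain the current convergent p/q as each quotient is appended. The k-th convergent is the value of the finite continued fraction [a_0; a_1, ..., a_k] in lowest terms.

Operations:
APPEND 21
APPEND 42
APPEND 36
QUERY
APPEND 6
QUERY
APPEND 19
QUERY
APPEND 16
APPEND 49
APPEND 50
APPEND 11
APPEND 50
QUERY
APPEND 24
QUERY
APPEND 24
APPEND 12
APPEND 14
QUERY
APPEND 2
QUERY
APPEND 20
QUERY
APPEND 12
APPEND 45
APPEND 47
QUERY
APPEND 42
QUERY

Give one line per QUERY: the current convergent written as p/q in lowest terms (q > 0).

31809/1513
191737/9120
3674812/174793
79910284700479/3800945026208
1919442143203198/91298561814015
7825634360951396811/372227506292470202
16206946424704923592/770885908289505235
331964562855049868651/15789945672082574902
8479140413104289226933461/403311622534049216009238
356304219491473841231707193/16947665196904536773145553

APPEND 21: p_0 = 21·1 + 0 = 21, q_0 = 21·0 + 1 = 1 → 21/1
APPEND 42: p_1 = 42·21 + 1 = 883, q_1 = 42·1 + 0 = 42 → 883/42
APPEND 36: p_2 = 36·883 + 21 = 31809, q_2 = 36·42 + 1 = 1513 → 31809/1513
APPEND 6: p_3 = 6·31809 + 883 = 191737, q_3 = 6·1513 + 42 = 9120 → 191737/9120
APPEND 19: p_4 = 19·191737 + 31809 = 3674812, q_4 = 19·9120 + 1513 = 174793 → 3674812/174793
APPEND 16: p_5 = 16·3674812 + 191737 = 58988729, q_5 = 16·174793 + 9120 = 2805808 → 58988729/2805808
APPEND 49: p_6 = 49·58988729 + 3674812 = 2894122533, q_6 = 49·2805808 + 174793 = 137659385 → 2894122533/137659385
APPEND 50: p_7 = 50·2894122533 + 58988729 = 144765115379, q_7 = 50·137659385 + 2805808 = 6885775058 → 144765115379/6885775058
APPEND 11: p_8 = 11·144765115379 + 2894122533 = 1595310391702, q_8 = 11·6885775058 + 137659385 = 75881185023 → 1595310391702/75881185023
APPEND 50: p_9 = 50·1595310391702 + 144765115379 = 79910284700479, q_9 = 50·75881185023 + 6885775058 = 3800945026208 → 79910284700479/3800945026208
APPEND 24: p_10 = 24·79910284700479 + 1595310391702 = 1919442143203198, q_10 = 24·3800945026208 + 75881185023 = 91298561814015 → 1919442143203198/91298561814015
APPEND 24: p_11 = 24·1919442143203198 + 79910284700479 = 46146521721577231, q_11 = 24·91298561814015 + 3800945026208 = 2194966428562568 → 46146521721577231/2194966428562568
APPEND 12: p_12 = 12·46146521721577231 + 1919442143203198 = 555677702802129970, q_12 = 12·2194966428562568 + 91298561814015 = 26430895704564831 → 555677702802129970/26430895704564831
APPEND 14: p_13 = 14·555677702802129970 + 46146521721577231 = 7825634360951396811, q_13 = 14·26430895704564831 + 2194966428562568 = 372227506292470202 → 7825634360951396811/372227506292470202
APPEND 2: p_14 = 2·7825634360951396811 + 555677702802129970 = 16206946424704923592, q_14 = 2·372227506292470202 + 26430895704564831 = 770885908289505235 → 16206946424704923592/770885908289505235
APPEND 20: p_15 = 20·16206946424704923592 + 7825634360951396811 = 331964562855049868651, q_15 = 20·770885908289505235 + 372227506292470202 = 15789945672082574902 → 331964562855049868651/15789945672082574902
APPEND 12: p_16 = 12·331964562855049868651 + 16206946424704923592 = 3999781700685303347404, q_16 = 12·15789945672082574902 + 770885908289505235 = 190250233973280404059 → 3999781700685303347404/190250233973280404059
APPEND 45: p_17 = 45·3999781700685303347404 + 331964562855049868651 = 180322141093693700501831, q_17 = 45·190250233973280404059 + 15789945672082574902 = 8577050474469700757557 → 180322141093693700501831/8577050474469700757557
APPEND 47: p_18 = 47·180322141093693700501831 + 3999781700685303347404 = 8479140413104289226933461, q_18 = 47·8577050474469700757557 + 190250233973280404059 = 403311622534049216009238 → 8479140413104289226933461/403311622534049216009238
APPEND 42: p_19 = 42·8479140413104289226933461 + 180322141093693700501831 = 356304219491473841231707193, q_19 = 42·403311622534049216009238 + 8577050474469700757557 = 16947665196904536773145553 → 356304219491473841231707193/16947665196904536773145553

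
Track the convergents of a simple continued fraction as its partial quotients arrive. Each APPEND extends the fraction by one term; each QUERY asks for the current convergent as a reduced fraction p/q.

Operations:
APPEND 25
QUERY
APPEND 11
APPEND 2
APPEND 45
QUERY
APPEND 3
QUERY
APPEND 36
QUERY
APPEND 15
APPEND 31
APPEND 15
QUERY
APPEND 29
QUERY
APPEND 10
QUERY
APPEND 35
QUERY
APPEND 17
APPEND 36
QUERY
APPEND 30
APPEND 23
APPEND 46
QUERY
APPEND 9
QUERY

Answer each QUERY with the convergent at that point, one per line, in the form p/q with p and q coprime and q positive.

25/1
26241/1046
79300/3161
2881041/114842
20218646005/805941236
587685757551/23425910207
5897076221515/235065043306
206985353510576/8250702425917
127094316445957628/5066142928646137
4047365374367557376561/161333189747460139597
36514191608878148840058/1455502643921980266625

APPEND 25: p_0 = 25·1 + 0 = 25, q_0 = 25·0 + 1 = 1 → 25/1
APPEND 11: p_1 = 11·25 + 1 = 276, q_1 = 11·1 + 0 = 11 → 276/11
APPEND 2: p_2 = 2·276 + 25 = 577, q_2 = 2·11 + 1 = 23 → 577/23
APPEND 45: p_3 = 45·577 + 276 = 26241, q_3 = 45·23 + 11 = 1046 → 26241/1046
APPEND 3: p_4 = 3·26241 + 577 = 79300, q_4 = 3·1046 + 23 = 3161 → 79300/3161
APPEND 36: p_5 = 36·79300 + 26241 = 2881041, q_5 = 36·3161 + 1046 = 114842 → 2881041/114842
APPEND 15: p_6 = 15·2881041 + 79300 = 43294915, q_6 = 15·114842 + 3161 = 1725791 → 43294915/1725791
APPEND 31: p_7 = 31·43294915 + 2881041 = 1345023406, q_7 = 31·1725791 + 114842 = 53614363 → 1345023406/53614363
APPEND 15: p_8 = 15·1345023406 + 43294915 = 20218646005, q_8 = 15·53614363 + 1725791 = 805941236 → 20218646005/805941236
APPEND 29: p_9 = 29·20218646005 + 1345023406 = 587685757551, q_9 = 29·805941236 + 53614363 = 23425910207 → 587685757551/23425910207
APPEND 10: p_10 = 10·587685757551 + 20218646005 = 5897076221515, q_10 = 10·23425910207 + 805941236 = 235065043306 → 5897076221515/235065043306
APPEND 35: p_11 = 35·5897076221515 + 587685757551 = 206985353510576, q_11 = 35·235065043306 + 23425910207 = 8250702425917 → 206985353510576/8250702425917
APPEND 17: p_12 = 17·206985353510576 + 5897076221515 = 3524648085901307, q_12 = 17·8250702425917 + 235065043306 = 140497006283895 → 3524648085901307/140497006283895
APPEND 36: p_13 = 36·3524648085901307 + 206985353510576 = 127094316445957628, q_13 = 36·140497006283895 + 8250702425917 = 5066142928646137 → 127094316445957628/5066142928646137
APPEND 30: p_14 = 30·127094316445957628 + 3524648085901307 = 3816354141464630147, q_14 = 30·5066142928646137 + 140497006283895 = 152124784865668005 → 3816354141464630147/152124784865668005
APPEND 23: p_15 = 23·3816354141464630147 + 127094316445957628 = 87903239570132451009, q_15 = 23·152124784865668005 + 5066142928646137 = 3503936194839010252 → 87903239570132451009/3503936194839010252
APPEND 46: p_16 = 46·87903239570132451009 + 3816354141464630147 = 4047365374367557376561, q_16 = 46·3503936194839010252 + 152124784865668005 = 161333189747460139597 → 4047365374367557376561/161333189747460139597
APPEND 9: p_17 = 9·4047365374367557376561 + 87903239570132451009 = 36514191608878148840058, q_17 = 9·161333189747460139597 + 3503936194839010252 = 1455502643921980266625 → 36514191608878148840058/1455502643921980266625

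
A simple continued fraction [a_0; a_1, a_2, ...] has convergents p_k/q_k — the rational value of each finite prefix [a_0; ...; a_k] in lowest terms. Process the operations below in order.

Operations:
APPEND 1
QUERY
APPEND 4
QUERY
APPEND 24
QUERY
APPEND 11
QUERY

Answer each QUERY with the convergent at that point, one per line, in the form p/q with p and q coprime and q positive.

APPEND 1: p_0 = 1·1 + 0 = 1, q_0 = 1·0 + 1 = 1 → 1/1
APPEND 4: p_1 = 4·1 + 1 = 5, q_1 = 4·1 + 0 = 4 → 5/4
APPEND 24: p_2 = 24·5 + 1 = 121, q_2 = 24·4 + 1 = 97 → 121/97
APPEND 11: p_3 = 11·121 + 5 = 1336, q_3 = 11·97 + 4 = 1071 → 1336/1071

1/1
5/4
121/97
1336/1071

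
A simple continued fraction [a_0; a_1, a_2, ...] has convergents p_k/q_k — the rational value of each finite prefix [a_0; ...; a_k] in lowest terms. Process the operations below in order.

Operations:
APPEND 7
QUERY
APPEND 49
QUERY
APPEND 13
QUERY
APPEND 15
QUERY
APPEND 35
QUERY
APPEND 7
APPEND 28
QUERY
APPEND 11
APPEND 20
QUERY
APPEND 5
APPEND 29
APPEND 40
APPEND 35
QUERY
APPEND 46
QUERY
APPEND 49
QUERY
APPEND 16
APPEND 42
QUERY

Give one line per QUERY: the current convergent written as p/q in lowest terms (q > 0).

APPEND 7: p_0 = 7·1 + 0 = 7, q_0 = 7·0 + 1 = 1 → 7/1
APPEND 49: p_1 = 49·7 + 1 = 344, q_1 = 49·1 + 0 = 49 → 344/49
APPEND 13: p_2 = 13·344 + 7 = 4479, q_2 = 13·49 + 1 = 638 → 4479/638
APPEND 15: p_3 = 15·4479 + 344 = 67529, q_3 = 15·638 + 49 = 9619 → 67529/9619
APPEND 35: p_4 = 35·67529 + 4479 = 2367994, q_4 = 35·9619 + 638 = 337303 → 2367994/337303
APPEND 7: p_5 = 7·2367994 + 67529 = 16643487, q_5 = 7·337303 + 9619 = 2370740 → 16643487/2370740
APPEND 28: p_6 = 28·16643487 + 2367994 = 468385630, q_6 = 28·2370740 + 337303 = 66718023 → 468385630/66718023
APPEND 11: p_7 = 11·468385630 + 16643487 = 5168885417, q_7 = 11·66718023 + 2370740 = 736268993 → 5168885417/736268993
APPEND 20: p_8 = 20·5168885417 + 468385630 = 103846093970, q_8 = 20·736268993 + 66718023 = 14792097883 → 103846093970/14792097883
APPEND 5: p_9 = 5·103846093970 + 5168885417 = 524399355267, q_9 = 5·14792097883 + 736268993 = 74696758408 → 524399355267/74696758408
APPEND 29: p_10 = 29·524399355267 + 103846093970 = 15311427396713, q_10 = 29·74696758408 + 14792097883 = 2180998091715 → 15311427396713/2180998091715
APPEND 40: p_11 = 40·15311427396713 + 524399355267 = 612981495223787, q_11 = 40·2180998091715 + 74696758408 = 87314620427008 → 612981495223787/87314620427008
APPEND 35: p_12 = 35·612981495223787 + 15311427396713 = 21469663760229258, q_12 = 35·87314620427008 + 2180998091715 = 3058192713036995 → 21469663760229258/3058192713036995
APPEND 46: p_13 = 46·21469663760229258 + 612981495223787 = 988217514465769655, q_13 = 46·3058192713036995 + 87314620427008 = 140764179420128778 → 988217514465769655/140764179420128778
APPEND 49: p_14 = 49·988217514465769655 + 21469663760229258 = 48444127872582942353, q_14 = 49·140764179420128778 + 3058192713036995 = 6900502984299347117 → 48444127872582942353/6900502984299347117
APPEND 16: p_15 = 16·48444127872582942353 + 988217514465769655 = 776094263475792847303, q_15 = 16·6900502984299347117 + 140764179420128778 = 110548811928209682650 → 776094263475792847303/110548811928209682650
APPEND 42: p_16 = 42·776094263475792847303 + 48444127872582942353 = 32644403193855882529079, q_16 = 42·110548811928209682650 + 6900502984299347117 = 4649950603969106018417 → 32644403193855882529079/4649950603969106018417

7/1
344/49
4479/638
67529/9619
2367994/337303
468385630/66718023
103846093970/14792097883
21469663760229258/3058192713036995
988217514465769655/140764179420128778
48444127872582942353/6900502984299347117
32644403193855882529079/4649950603969106018417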